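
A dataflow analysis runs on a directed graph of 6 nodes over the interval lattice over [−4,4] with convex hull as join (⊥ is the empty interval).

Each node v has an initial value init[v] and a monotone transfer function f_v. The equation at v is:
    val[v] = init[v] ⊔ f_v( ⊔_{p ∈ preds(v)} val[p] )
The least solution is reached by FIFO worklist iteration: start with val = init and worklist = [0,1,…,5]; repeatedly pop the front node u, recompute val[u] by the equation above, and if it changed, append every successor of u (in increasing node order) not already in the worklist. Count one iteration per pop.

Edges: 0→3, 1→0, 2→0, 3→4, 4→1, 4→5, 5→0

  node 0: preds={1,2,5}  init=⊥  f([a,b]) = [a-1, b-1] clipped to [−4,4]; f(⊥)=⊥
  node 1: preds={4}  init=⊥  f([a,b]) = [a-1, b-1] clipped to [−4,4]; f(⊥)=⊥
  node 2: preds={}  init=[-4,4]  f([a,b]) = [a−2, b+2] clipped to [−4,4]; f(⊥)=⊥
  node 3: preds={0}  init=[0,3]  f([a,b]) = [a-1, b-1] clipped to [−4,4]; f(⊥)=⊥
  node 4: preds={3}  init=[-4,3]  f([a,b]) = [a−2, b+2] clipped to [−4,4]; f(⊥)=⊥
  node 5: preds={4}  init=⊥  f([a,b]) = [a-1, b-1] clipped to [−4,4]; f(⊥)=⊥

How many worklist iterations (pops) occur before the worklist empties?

9

Trace (9 dequeues):
  [1] u=0 | in [-4,4] | out [-4,3] | prev ⊥ | push {}
  [2] u=1 | in [-4,3] | out [-4,2] | prev ⊥ | push {0}
  [3] u=2 | in ⊥ | out [-4,4] | ==
  [4] u=3 | in [-4,3] | out [-4,3] | prev [0,3] | push {}
  [5] u=4 | in [-4,3] | out [-4,4] | prev [-4,3] | push {1}
  [6] u=5 | in [-4,4] | out [-4,3] | prev ⊥ | push {}
  [7] u=0 | in [-4,4] | out [-4,3] | ==
  [8] u=1 | in [-4,4] | out [-4,3] | prev [-4,2] | push {0}
  [9] u=0 | in [-4,4] | out [-4,3] | ==

Converged values:
  [0] [-4,3]
  [1] [-4,3]
  [2] [-4,4]
  [3] [-4,3]
  [4] [-4,4]
  [5] [-4,3]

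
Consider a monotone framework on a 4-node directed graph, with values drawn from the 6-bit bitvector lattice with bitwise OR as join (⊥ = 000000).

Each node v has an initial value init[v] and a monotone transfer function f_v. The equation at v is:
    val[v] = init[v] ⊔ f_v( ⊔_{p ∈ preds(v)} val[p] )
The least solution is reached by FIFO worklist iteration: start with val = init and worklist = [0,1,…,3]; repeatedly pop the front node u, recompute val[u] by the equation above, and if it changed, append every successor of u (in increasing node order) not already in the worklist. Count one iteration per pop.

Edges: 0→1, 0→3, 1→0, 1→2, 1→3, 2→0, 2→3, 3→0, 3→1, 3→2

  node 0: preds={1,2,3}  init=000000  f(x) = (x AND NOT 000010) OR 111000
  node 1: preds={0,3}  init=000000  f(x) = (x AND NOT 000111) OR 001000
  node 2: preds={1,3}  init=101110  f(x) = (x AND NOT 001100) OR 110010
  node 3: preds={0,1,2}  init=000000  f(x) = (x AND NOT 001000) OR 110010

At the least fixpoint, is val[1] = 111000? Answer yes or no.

yes

Trace (7 dequeues):
  [1] u=0 | in 101110 | out 111100 | prev 000000 | push {}
  [2] u=1 | in 111100 | out 111000 | prev 000000 | push {0}
  [3] u=2 | in 111000 | out 111110 | prev 101110 | push {}
  [4] u=3 | in 111110 | out 110110 | prev 000000 | push {1,2}
  [5] u=0 | in 111110 | out 111100 | ==
  [6] u=1 | in 111110 | out 111000 | ==
  [7] u=2 | in 111110 | out 111110 | ==

Converged values:
  [0] 111100
  [1] 111000
  [2] 111110
  [3] 110110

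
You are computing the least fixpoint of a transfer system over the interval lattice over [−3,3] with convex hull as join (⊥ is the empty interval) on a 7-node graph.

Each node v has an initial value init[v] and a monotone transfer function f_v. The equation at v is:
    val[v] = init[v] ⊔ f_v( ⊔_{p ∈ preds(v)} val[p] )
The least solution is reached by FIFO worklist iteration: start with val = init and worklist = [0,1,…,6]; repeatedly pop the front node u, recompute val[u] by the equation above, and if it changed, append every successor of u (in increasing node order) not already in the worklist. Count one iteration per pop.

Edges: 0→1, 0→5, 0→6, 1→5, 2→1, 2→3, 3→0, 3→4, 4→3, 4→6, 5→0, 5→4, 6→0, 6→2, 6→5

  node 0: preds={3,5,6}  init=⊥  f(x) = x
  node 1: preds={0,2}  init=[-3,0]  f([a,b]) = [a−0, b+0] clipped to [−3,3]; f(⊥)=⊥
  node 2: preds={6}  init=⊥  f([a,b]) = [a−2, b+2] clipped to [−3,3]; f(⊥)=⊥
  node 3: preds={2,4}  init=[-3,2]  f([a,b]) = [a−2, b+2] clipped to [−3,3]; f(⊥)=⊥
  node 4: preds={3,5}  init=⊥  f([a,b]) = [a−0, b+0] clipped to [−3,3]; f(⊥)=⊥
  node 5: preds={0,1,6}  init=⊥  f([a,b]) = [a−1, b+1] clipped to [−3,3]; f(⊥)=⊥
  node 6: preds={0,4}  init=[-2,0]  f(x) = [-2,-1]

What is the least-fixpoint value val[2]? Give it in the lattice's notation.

Iteration log — 14 steps:
  step 1. node 0  ⊔preds=[-3,2]  new=[-3,2]  old=⊥  +wl: 
  step 2. node 1  ⊔preds=[-3,2]  new=[-3,2]  old=[-3,0]  +wl: 
  step 3. node 2  ⊔preds=[-2,0]  new=[-3,2]  old=⊥  +wl: 1
  step 4. node 3  ⊔preds=[-3,2]  new=[-3,3]  old=[-3,2]  +wl: 0
  step 5. node 4  ⊔preds=[-3,3]  new=[-3,3]  old=⊥  +wl: 3
  step 6. node 5  ⊔preds=[-3,2]  new=[-3,3]  old=⊥  +wl: 4
  step 7. node 6  ⊔preds=[-3,3]  new=[-2,0]  stable
  step 8. node 1  ⊔preds=[-3,2]  new=[-3,2]  stable
  step 9. node 0  ⊔preds=[-3,3]  new=[-3,3]  old=[-3,2]  +wl: 1,5,6
  step 10. node 3  ⊔preds=[-3,3]  new=[-3,3]  stable
  step 11. node 4  ⊔preds=[-3,3]  new=[-3,3]  stable
  step 12. node 1  ⊔preds=[-3,3]  new=[-3,3]  old=[-3,2]  +wl: 
  step 13. node 5  ⊔preds=[-3,3]  new=[-3,3]  stable
  step 14. node 6  ⊔preds=[-3,3]  new=[-2,0]  stable

Least fixpoint reached:
  node 0: [-3,3]
  node 1: [-3,3]
  node 2: [-3,2]
  node 3: [-3,3]
  node 4: [-3,3]
  node 5: [-3,3]
  node 6: [-2,0]

[-3,2]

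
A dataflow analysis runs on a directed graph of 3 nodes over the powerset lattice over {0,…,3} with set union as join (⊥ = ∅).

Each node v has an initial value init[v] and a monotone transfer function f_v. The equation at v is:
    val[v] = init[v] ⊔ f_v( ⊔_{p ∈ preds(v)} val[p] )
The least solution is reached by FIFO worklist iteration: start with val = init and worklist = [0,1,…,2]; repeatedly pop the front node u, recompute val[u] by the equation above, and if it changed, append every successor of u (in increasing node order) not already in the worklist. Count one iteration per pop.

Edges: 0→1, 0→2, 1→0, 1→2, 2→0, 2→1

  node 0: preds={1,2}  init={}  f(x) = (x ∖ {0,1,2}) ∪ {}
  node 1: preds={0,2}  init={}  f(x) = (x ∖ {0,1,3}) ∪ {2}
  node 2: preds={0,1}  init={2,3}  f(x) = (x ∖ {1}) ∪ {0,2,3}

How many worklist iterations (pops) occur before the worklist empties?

5

Iteration log — 5 steps:
  step 1. node 0  ⊔preds={2,3}  new={3}  old={}  +wl: 
  step 2. node 1  ⊔preds={2,3}  new={2}  old={}  +wl: 0
  step 3. node 2  ⊔preds={2,3}  new={0,2,3}  old={2,3}  +wl: 1
  step 4. node 0  ⊔preds={0,2,3}  new={3}  stable
  step 5. node 1  ⊔preds={0,2,3}  new={2}  stable

Least fixpoint reached:
  node 0: {3}
  node 1: {2}
  node 2: {0,2,3}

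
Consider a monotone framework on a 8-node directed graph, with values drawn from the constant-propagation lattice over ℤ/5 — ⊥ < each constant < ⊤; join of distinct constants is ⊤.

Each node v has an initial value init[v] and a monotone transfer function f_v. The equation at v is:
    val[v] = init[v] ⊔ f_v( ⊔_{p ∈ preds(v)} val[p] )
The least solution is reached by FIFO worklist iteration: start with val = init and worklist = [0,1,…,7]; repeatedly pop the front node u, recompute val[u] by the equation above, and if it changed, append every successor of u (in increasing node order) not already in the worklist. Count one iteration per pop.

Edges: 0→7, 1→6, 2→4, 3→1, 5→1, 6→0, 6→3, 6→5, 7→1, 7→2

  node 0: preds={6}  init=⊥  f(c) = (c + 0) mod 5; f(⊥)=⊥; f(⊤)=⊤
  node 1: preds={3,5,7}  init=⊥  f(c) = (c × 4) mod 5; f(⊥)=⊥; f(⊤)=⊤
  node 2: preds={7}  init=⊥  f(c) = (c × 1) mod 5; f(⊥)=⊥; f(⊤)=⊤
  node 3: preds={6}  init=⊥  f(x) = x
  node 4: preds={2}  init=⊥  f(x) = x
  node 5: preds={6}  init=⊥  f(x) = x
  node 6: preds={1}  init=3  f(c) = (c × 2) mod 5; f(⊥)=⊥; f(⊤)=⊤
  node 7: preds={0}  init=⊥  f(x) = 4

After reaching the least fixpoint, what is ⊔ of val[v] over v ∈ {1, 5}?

Worklist (17 pops):
  #1 pop 0: in=3 → 3 (was ⊥); enqueue []
  #2 pop 1: in=⊥ → ⊥ (no change)
  #3 pop 2: in=⊥ → ⊥ (no change)
  #4 pop 3: in=3 → 3 (was ⊥); enqueue [1]
  #5 pop 4: in=⊥ → ⊥ (no change)
  #6 pop 5: in=3 → 3 (was ⊥); enqueue []
  #7 pop 6: in=⊥ → 3 (no change)
  #8 pop 7: in=3 → 4 (was ⊥); enqueue [2]
  #9 pop 1: in=⊤ → ⊤ (was ⊥); enqueue [6]
  #10 pop 2: in=4 → 4 (was ⊥); enqueue [4]
  #11 pop 6: in=⊤ → ⊤ (was 3); enqueue [0,3,5]
  #12 pop 4: in=4 → 4 (was ⊥); enqueue []
  #13 pop 0: in=⊤ → ⊤ (was 3); enqueue [7]
  #14 pop 3: in=⊤ → ⊤ (was 3); enqueue [1]
  #15 pop 5: in=⊤ → ⊤ (was 3); enqueue []
  #16 pop 7: in=⊤ → 4 (no change)
  #17 pop 1: in=⊤ → ⊤ (no change)

Fixpoint:
  val[0] = ⊤
  val[1] = ⊤
  val[2] = 4
  val[3] = ⊤
  val[4] = 4
  val[5] = ⊤
  val[6] = ⊤
  val[7] = 4

⊤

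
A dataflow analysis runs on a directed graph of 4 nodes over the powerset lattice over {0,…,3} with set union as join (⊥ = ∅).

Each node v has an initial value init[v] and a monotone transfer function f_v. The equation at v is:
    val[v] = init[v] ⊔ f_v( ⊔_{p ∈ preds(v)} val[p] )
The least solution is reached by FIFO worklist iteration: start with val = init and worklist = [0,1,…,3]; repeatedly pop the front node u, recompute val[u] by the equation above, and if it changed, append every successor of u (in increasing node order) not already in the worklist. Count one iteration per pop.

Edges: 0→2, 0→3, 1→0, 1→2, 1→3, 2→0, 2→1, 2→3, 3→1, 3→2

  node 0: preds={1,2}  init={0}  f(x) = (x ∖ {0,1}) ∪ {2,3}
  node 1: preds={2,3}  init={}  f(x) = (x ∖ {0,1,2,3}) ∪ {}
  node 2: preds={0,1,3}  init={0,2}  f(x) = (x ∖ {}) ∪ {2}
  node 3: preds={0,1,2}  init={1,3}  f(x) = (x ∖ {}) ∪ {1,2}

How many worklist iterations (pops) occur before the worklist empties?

7

Worklist (7 pops):
  #1 pop 0: in={0,2} → {0,2,3} (was {0}); enqueue []
  #2 pop 1: in={0,1,2,3} → {} (no change)
  #3 pop 2: in={0,1,2,3} → {0,1,2,3} (was {0,2}); enqueue [0,1]
  #4 pop 3: in={0,1,2,3} → {0,1,2,3} (was {1,3}); enqueue [2]
  #5 pop 0: in={0,1,2,3} → {0,2,3} (no change)
  #6 pop 1: in={0,1,2,3} → {} (no change)
  #7 pop 2: in={0,1,2,3} → {0,1,2,3} (no change)

Fixpoint:
  val[0] = {0,2,3}
  val[1] = {}
  val[2] = {0,1,2,3}
  val[3] = {0,1,2,3}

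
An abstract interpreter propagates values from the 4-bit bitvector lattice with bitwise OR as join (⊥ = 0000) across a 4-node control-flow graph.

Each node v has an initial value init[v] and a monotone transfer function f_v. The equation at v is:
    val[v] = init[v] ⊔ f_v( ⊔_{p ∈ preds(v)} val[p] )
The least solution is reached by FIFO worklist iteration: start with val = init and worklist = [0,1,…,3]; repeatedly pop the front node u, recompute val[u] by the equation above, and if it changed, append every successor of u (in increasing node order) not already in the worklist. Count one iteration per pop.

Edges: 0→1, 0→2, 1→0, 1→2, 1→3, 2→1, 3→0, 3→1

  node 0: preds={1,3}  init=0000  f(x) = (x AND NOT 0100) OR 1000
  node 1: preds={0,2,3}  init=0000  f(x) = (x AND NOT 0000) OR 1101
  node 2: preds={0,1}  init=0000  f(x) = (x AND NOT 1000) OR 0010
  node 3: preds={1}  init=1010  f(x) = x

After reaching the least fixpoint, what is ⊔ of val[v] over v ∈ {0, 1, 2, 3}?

1111

Trace (7 dequeues):
  [1] u=0 | in 1010 | out 1010 | prev 0000 | push {}
  [2] u=1 | in 1010 | out 1111 | prev 0000 | push {0}
  [3] u=2 | in 1111 | out 0111 | prev 0000 | push {1}
  [4] u=3 | in 1111 | out 1111 | prev 1010 | push {}
  [5] u=0 | in 1111 | out 1011 | prev 1010 | push {2}
  [6] u=1 | in 1111 | out 1111 | ==
  [7] u=2 | in 1111 | out 0111 | ==

Converged values:
  [0] 1011
  [1] 1111
  [2] 0111
  [3] 1111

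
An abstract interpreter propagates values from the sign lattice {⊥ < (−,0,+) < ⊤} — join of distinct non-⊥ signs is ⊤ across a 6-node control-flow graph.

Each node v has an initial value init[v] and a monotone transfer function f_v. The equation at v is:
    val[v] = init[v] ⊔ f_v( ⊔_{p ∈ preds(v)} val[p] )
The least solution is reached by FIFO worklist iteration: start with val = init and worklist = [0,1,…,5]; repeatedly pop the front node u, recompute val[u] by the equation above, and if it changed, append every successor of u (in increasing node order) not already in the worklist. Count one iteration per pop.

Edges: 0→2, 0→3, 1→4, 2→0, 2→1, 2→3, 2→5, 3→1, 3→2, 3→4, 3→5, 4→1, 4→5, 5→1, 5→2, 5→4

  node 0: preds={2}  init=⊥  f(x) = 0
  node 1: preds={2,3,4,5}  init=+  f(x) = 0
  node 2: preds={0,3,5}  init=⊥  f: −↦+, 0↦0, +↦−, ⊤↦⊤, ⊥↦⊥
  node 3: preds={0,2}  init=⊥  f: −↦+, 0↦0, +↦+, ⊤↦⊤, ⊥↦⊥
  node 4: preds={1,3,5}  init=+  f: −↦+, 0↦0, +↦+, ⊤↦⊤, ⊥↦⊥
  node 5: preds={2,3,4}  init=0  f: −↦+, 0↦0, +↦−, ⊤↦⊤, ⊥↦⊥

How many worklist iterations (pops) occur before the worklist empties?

Trace (17 dequeues):
  [1] u=0 | in ⊥ | out 0 | prev ⊥ | push {}
  [2] u=1 | in ⊤ | out ⊤ | prev + | push {}
  [3] u=2 | in 0 | out 0 | prev ⊥ | push {0,1}
  [4] u=3 | in 0 | out 0 | prev ⊥ | push {2}
  [5] u=4 | in ⊤ | out ⊤ | prev + | push {}
  [6] u=5 | in ⊤ | out ⊤ | prev 0 | push {4}
  [7] u=0 | in 0 | out 0 | ==
  [8] u=1 | in ⊤ | out ⊤ | ==
  [9] u=2 | in ⊤ | out ⊤ | prev 0 | push {0,1,3,5}
  [10] u=4 | in ⊤ | out ⊤ | ==
  [11] u=0 | in ⊤ | out 0 | ==
  [12] u=1 | in ⊤ | out ⊤ | ==
  [13] u=3 | in ⊤ | out ⊤ | prev 0 | push {1,2,4}
  [14] u=5 | in ⊤ | out ⊤ | ==
  [15] u=1 | in ⊤ | out ⊤ | ==
  [16] u=2 | in ⊤ | out ⊤ | ==
  [17] u=4 | in ⊤ | out ⊤ | ==

Converged values:
  [0] 0
  [1] ⊤
  [2] ⊤
  [3] ⊤
  [4] ⊤
  [5] ⊤

17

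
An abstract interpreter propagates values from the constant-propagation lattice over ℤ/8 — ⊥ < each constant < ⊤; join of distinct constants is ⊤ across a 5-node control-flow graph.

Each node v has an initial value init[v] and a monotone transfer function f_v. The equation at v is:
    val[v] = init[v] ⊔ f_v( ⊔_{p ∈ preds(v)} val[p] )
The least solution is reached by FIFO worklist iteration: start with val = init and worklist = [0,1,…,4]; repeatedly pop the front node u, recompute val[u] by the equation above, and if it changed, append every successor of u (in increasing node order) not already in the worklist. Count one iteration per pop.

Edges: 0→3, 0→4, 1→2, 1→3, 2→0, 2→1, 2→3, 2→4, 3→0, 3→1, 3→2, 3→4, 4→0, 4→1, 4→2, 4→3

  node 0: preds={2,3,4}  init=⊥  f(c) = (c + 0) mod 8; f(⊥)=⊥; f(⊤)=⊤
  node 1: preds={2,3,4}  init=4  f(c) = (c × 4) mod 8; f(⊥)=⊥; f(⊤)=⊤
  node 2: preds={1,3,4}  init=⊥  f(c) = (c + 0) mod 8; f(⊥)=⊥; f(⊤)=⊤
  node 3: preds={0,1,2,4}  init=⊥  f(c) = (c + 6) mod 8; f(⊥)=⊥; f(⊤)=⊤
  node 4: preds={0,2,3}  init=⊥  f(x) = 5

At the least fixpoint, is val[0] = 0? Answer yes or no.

no

Iteration log — 13 steps:
  step 1. node 0  ⊔preds=⊥  new=⊥  stable
  step 2. node 1  ⊔preds=⊥  new=4  stable
  step 3. node 2  ⊔preds=4  new=4  old=⊥  +wl: 0,1
  step 4. node 3  ⊔preds=4  new=2  old=⊥  +wl: 2
  step 5. node 4  ⊔preds=⊤  new=5  old=⊥  +wl: 3
  step 6. node 0  ⊔preds=⊤  new=⊤  old=⊥  +wl: 4
  step 7. node 1  ⊔preds=⊤  new=⊤  old=4  +wl: 
  step 8. node 2  ⊔preds=⊤  new=⊤  old=4  +wl: 0,1
  step 9. node 3  ⊔preds=⊤  new=⊤  old=2  +wl: 2
  step 10. node 4  ⊔preds=⊤  new=5  stable
  step 11. node 0  ⊔preds=⊤  new=⊤  stable
  step 12. node 1  ⊔preds=⊤  new=⊤  stable
  step 13. node 2  ⊔preds=⊤  new=⊤  stable

Least fixpoint reached:
  node 0: ⊤
  node 1: ⊤
  node 2: ⊤
  node 3: ⊤
  node 4: 5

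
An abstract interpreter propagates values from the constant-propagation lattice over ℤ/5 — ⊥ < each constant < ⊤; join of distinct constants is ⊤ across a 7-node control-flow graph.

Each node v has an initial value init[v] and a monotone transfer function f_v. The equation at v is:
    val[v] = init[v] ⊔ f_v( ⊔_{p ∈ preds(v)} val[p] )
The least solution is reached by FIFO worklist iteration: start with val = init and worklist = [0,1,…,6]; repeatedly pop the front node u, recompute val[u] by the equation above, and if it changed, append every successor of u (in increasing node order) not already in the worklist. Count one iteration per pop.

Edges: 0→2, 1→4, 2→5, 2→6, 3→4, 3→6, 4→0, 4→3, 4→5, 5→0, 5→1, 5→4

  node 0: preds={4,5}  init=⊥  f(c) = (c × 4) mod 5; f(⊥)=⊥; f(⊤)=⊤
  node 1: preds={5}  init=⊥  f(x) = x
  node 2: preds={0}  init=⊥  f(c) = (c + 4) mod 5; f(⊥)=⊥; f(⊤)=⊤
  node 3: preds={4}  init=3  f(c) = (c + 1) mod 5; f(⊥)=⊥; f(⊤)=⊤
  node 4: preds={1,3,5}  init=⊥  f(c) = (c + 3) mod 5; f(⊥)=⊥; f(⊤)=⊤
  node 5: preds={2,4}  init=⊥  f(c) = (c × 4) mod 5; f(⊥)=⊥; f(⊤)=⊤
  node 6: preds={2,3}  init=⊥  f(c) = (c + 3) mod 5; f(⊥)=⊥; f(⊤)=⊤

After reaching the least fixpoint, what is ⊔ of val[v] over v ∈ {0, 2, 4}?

Iteration log — 19 steps:
  step 1. node 0  ⊔preds=⊥  new=⊥  stable
  step 2. node 1  ⊔preds=⊥  new=⊥  stable
  step 3. node 2  ⊔preds=⊥  new=⊥  stable
  step 4. node 3  ⊔preds=⊥  new=3  stable
  step 5. node 4  ⊔preds=3  new=1  old=⊥  +wl: 0,3
  step 6. node 5  ⊔preds=1  new=4  old=⊥  +wl: 1,4
  step 7. node 6  ⊔preds=3  new=1  old=⊥  +wl: 
  step 8. node 0  ⊔preds=⊤  new=⊤  old=⊥  +wl: 2
  step 9. node 3  ⊔preds=1  new=⊤  old=3  +wl: 6
  step 10. node 1  ⊔preds=4  new=4  old=⊥  +wl: 
  step 11. node 4  ⊔preds=⊤  new=⊤  old=1  +wl: 0,3,5
  step 12. node 2  ⊔preds=⊤  new=⊤  old=⊥  +wl: 
  step 13. node 6  ⊔preds=⊤  new=⊤  old=1  +wl: 
  step 14. node 0  ⊔preds=⊤  new=⊤  stable
  step 15. node 3  ⊔preds=⊤  new=⊤  stable
  step 16. node 5  ⊔preds=⊤  new=⊤  old=4  +wl: 0,1,4
  step 17. node 0  ⊔preds=⊤  new=⊤  stable
  step 18. node 1  ⊔preds=⊤  new=⊤  old=4  +wl: 
  step 19. node 4  ⊔preds=⊤  new=⊤  stable

Least fixpoint reached:
  node 0: ⊤
  node 1: ⊤
  node 2: ⊤
  node 3: ⊤
  node 4: ⊤
  node 5: ⊤
  node 6: ⊤

⊤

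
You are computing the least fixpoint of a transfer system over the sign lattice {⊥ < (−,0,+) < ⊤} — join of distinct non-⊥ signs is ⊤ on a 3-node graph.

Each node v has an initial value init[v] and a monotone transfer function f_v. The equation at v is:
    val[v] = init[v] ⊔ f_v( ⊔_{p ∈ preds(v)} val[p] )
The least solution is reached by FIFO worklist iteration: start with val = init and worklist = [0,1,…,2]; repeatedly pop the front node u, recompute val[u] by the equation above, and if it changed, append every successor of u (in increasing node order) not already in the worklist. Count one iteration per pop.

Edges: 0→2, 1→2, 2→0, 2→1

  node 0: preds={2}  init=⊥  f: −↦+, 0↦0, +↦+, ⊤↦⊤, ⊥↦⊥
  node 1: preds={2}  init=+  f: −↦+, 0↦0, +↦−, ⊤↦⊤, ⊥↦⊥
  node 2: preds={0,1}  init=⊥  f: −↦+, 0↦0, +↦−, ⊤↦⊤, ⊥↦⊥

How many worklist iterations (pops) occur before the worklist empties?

6

Worklist (6 pops):
  #1 pop 0: in=⊥ → ⊥ (no change)
  #2 pop 1: in=⊥ → + (no change)
  #3 pop 2: in=+ → − (was ⊥); enqueue [0,1]
  #4 pop 0: in=− → + (was ⊥); enqueue [2]
  #5 pop 1: in=− → + (no change)
  #6 pop 2: in=+ → − (no change)

Fixpoint:
  val[0] = +
  val[1] = +
  val[2] = −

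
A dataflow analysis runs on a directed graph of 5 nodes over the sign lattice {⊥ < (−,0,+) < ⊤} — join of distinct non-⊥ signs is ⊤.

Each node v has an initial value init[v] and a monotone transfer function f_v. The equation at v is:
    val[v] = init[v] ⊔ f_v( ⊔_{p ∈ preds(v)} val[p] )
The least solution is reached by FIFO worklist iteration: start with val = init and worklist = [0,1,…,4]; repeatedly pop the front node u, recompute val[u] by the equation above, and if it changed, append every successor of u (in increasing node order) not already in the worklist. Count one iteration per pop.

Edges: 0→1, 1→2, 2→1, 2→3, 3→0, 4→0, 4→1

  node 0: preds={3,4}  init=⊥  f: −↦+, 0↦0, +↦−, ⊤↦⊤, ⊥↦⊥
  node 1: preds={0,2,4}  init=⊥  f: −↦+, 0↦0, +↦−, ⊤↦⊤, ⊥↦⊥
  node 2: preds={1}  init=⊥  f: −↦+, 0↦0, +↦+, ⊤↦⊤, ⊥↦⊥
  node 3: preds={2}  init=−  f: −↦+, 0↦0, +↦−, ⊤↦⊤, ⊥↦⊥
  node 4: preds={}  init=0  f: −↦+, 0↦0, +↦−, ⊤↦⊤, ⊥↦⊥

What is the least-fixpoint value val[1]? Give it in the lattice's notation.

⊤

Trace (7 dequeues):
  [1] u=0 | in ⊤ | out ⊤ | prev ⊥ | push {}
  [2] u=1 | in ⊤ | out ⊤ | prev ⊥ | push {}
  [3] u=2 | in ⊤ | out ⊤ | prev ⊥ | push {1}
  [4] u=3 | in ⊤ | out ⊤ | prev − | push {0}
  [5] u=4 | in ⊥ | out 0 | ==
  [6] u=1 | in ⊤ | out ⊤ | ==
  [7] u=0 | in ⊤ | out ⊤ | ==

Converged values:
  [0] ⊤
  [1] ⊤
  [2] ⊤
  [3] ⊤
  [4] 0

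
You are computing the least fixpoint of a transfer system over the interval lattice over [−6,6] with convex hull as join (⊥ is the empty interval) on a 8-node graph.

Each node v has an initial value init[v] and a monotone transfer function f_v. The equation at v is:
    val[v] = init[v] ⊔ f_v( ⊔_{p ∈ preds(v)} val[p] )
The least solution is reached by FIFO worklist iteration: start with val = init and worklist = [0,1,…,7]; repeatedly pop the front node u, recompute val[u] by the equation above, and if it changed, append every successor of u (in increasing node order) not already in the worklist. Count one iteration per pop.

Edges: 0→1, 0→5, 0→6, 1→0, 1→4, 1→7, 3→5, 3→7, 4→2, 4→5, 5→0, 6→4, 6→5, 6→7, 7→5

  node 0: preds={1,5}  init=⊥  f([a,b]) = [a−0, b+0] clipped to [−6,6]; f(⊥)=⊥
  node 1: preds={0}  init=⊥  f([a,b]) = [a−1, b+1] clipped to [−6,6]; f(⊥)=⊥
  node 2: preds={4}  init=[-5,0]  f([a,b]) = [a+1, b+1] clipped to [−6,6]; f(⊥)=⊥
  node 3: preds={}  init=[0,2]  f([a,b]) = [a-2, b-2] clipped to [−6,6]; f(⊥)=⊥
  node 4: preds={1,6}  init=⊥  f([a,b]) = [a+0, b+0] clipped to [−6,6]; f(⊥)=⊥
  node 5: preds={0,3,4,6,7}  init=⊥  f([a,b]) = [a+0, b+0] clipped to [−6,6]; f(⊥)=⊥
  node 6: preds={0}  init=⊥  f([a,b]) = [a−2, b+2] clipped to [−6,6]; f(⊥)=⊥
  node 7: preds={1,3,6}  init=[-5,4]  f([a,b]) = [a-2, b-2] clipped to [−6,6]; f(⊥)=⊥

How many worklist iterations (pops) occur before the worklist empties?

Worklist (25 pops):
  #1 pop 0: in=⊥ → ⊥ (no change)
  #2 pop 1: in=⊥ → ⊥ (no change)
  #3 pop 2: in=⊥ → [-5,0] (no change)
  #4 pop 3: in=⊥ → [0,2] (no change)
  #5 pop 4: in=⊥ → ⊥ (no change)
  #6 pop 5: in=[-5,4] → [-5,4] (was ⊥); enqueue [0]
  #7 pop 6: in=⊥ → ⊥ (no change)
  #8 pop 7: in=[0,2] → [-5,4] (no change)
  #9 pop 0: in=[-5,4] → [-5,4] (was ⊥); enqueue [1,5,6]
  #10 pop 1: in=[-5,4] → [-6,5] (was ⊥); enqueue [0,4,7]
  #11 pop 5: in=[-5,4] → [-5,4] (no change)
  #12 pop 6: in=[-5,4] → [-6,6] (was ⊥); enqueue [5]
  #13 pop 0: in=[-6,5] → [-6,5] (was [-5,4]); enqueue [1,6]
  #14 pop 4: in=[-6,6] → [-6,6] (was ⊥); enqueue [2]
  #15 pop 7: in=[-6,6] → [-6,4] (was [-5,4]); enqueue []
  #16 pop 5: in=[-6,6] → [-6,6] (was [-5,4]); enqueue [0]
  #17 pop 1: in=[-6,5] → [-6,6] (was [-6,5]); enqueue [4,7]
  #18 pop 6: in=[-6,5] → [-6,6] (no change)
  #19 pop 2: in=[-6,6] → [-5,6] (was [-5,0]); enqueue []
  #20 pop 0: in=[-6,6] → [-6,6] (was [-6,5]); enqueue [1,5,6]
  #21 pop 4: in=[-6,6] → [-6,6] (no change)
  #22 pop 7: in=[-6,6] → [-6,4] (no change)
  #23 pop 1: in=[-6,6] → [-6,6] (no change)
  #24 pop 5: in=[-6,6] → [-6,6] (no change)
  #25 pop 6: in=[-6,6] → [-6,6] (no change)

Fixpoint:
  val[0] = [-6,6]
  val[1] = [-6,6]
  val[2] = [-5,6]
  val[3] = [0,2]
  val[4] = [-6,6]
  val[5] = [-6,6]
  val[6] = [-6,6]
  val[7] = [-6,4]

25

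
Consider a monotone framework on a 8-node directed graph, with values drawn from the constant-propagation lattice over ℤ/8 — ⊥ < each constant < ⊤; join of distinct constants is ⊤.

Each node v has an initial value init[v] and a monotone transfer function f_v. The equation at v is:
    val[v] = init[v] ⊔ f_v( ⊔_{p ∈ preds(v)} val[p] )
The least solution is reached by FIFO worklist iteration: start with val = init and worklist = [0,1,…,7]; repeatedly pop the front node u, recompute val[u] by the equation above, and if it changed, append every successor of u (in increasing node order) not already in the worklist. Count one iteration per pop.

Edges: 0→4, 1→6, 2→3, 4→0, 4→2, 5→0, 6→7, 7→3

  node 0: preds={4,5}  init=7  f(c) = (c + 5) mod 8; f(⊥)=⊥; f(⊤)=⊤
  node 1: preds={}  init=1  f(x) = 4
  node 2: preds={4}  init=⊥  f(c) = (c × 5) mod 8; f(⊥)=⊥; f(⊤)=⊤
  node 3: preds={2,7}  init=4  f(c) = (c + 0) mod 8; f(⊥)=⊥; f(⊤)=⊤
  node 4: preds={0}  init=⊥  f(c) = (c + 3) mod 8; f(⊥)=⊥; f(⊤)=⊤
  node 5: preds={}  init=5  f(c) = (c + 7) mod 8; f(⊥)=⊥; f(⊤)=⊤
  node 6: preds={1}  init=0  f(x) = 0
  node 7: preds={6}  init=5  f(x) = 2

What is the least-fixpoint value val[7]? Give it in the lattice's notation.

⊤

Iteration log — 11 steps:
  step 1. node 0  ⊔preds=5  new=⊤  old=7  +wl: 
  step 2. node 1  ⊔preds=⊥  new=⊤  old=1  +wl: 
  step 3. node 2  ⊔preds=⊥  new=⊥  stable
  step 4. node 3  ⊔preds=5  new=⊤  old=4  +wl: 
  step 5. node 4  ⊔preds=⊤  new=⊤  old=⊥  +wl: 0,2
  step 6. node 5  ⊔preds=⊥  new=5  stable
  step 7. node 6  ⊔preds=⊤  new=0  stable
  step 8. node 7  ⊔preds=0  new=⊤  old=5  +wl: 3
  step 9. node 0  ⊔preds=⊤  new=⊤  stable
  step 10. node 2  ⊔preds=⊤  new=⊤  old=⊥  +wl: 
  step 11. node 3  ⊔preds=⊤  new=⊤  stable

Least fixpoint reached:
  node 0: ⊤
  node 1: ⊤
  node 2: ⊤
  node 3: ⊤
  node 4: ⊤
  node 5: 5
  node 6: 0
  node 7: ⊤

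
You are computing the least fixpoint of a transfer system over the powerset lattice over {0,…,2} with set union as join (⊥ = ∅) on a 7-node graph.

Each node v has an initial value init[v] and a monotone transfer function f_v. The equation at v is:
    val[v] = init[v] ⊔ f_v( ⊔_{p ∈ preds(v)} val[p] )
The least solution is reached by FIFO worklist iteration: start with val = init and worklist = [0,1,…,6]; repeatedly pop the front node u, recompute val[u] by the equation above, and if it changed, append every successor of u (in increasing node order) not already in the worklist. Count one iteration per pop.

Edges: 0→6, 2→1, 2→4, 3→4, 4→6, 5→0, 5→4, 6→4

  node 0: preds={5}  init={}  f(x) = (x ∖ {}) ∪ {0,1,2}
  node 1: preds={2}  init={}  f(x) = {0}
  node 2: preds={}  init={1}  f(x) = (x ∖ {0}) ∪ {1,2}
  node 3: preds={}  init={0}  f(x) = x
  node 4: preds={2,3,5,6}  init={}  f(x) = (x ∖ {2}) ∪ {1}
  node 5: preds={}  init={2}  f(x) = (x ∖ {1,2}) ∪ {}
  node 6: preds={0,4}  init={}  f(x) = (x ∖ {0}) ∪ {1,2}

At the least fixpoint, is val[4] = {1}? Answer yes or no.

Trace (9 dequeues):
  [1] u=0 | in {2} | out {0,1,2} | prev {} | push {}
  [2] u=1 | in {1} | out {0} | prev {} | push {}
  [3] u=2 | in {} | out {1,2} | prev {1} | push {1}
  [4] u=3 | in {} | out {0} | ==
  [5] u=4 | in {0,1,2} | out {0,1} | prev {} | push {}
  [6] u=5 | in {} | out {2} | ==
  [7] u=6 | in {0,1,2} | out {1,2} | prev {} | push {4}
  [8] u=1 | in {1,2} | out {0} | ==
  [9] u=4 | in {0,1,2} | out {0,1} | ==

Converged values:
  [0] {0,1,2}
  [1] {0}
  [2] {1,2}
  [3] {0}
  [4] {0,1}
  [5] {2}
  [6] {1,2}

no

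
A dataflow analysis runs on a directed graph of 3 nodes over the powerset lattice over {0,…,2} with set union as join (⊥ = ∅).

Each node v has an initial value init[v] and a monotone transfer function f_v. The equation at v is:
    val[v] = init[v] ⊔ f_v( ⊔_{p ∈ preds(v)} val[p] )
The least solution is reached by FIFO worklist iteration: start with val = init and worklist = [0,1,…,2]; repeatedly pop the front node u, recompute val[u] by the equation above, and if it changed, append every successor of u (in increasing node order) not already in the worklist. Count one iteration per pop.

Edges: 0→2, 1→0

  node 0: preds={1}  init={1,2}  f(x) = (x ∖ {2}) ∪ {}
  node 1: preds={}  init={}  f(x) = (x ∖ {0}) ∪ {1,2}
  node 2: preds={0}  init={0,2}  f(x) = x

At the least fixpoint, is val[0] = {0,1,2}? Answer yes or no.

Worklist (4 pops):
  #1 pop 0: in={} → {1,2} (no change)
  #2 pop 1: in={} → {1,2} (was {}); enqueue [0]
  #3 pop 2: in={1,2} → {0,1,2} (was {0,2}); enqueue []
  #4 pop 0: in={1,2} → {1,2} (no change)

Fixpoint:
  val[0] = {1,2}
  val[1] = {1,2}
  val[2] = {0,1,2}

no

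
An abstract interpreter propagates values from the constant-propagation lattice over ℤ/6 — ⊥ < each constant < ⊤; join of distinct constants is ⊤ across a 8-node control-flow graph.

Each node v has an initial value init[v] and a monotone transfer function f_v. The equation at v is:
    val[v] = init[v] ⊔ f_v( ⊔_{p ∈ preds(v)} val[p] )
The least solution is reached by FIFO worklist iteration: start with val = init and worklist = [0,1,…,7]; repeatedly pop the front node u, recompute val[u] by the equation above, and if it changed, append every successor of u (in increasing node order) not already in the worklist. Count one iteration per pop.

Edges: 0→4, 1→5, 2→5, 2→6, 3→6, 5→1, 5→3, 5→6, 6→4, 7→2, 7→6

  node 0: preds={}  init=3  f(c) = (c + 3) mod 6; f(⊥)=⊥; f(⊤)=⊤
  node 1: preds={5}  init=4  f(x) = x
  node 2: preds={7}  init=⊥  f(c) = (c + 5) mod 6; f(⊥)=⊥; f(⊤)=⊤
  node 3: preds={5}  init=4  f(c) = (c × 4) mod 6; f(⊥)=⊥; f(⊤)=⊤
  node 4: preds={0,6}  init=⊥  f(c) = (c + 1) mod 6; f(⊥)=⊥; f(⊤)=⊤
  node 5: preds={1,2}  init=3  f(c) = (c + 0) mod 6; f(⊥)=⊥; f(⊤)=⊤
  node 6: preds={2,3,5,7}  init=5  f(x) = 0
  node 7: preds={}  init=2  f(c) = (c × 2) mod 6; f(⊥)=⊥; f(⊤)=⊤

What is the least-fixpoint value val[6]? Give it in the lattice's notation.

⊤

Iteration log — 11 steps:
  step 1. node 0  ⊔preds=⊥  new=3  stable
  step 2. node 1  ⊔preds=3  new=⊤  old=4  +wl: 
  step 3. node 2  ⊔preds=2  new=1  old=⊥  +wl: 
  step 4. node 3  ⊔preds=3  new=⊤  old=4  +wl: 
  step 5. node 4  ⊔preds=⊤  new=⊤  old=⊥  +wl: 
  step 6. node 5  ⊔preds=⊤  new=⊤  old=3  +wl: 1,3
  step 7. node 6  ⊔preds=⊤  new=⊤  old=5  +wl: 4
  step 8. node 7  ⊔preds=⊥  new=2  stable
  step 9. node 1  ⊔preds=⊤  new=⊤  stable
  step 10. node 3  ⊔preds=⊤  new=⊤  stable
  step 11. node 4  ⊔preds=⊤  new=⊤  stable

Least fixpoint reached:
  node 0: 3
  node 1: ⊤
  node 2: 1
  node 3: ⊤
  node 4: ⊤
  node 5: ⊤
  node 6: ⊤
  node 7: 2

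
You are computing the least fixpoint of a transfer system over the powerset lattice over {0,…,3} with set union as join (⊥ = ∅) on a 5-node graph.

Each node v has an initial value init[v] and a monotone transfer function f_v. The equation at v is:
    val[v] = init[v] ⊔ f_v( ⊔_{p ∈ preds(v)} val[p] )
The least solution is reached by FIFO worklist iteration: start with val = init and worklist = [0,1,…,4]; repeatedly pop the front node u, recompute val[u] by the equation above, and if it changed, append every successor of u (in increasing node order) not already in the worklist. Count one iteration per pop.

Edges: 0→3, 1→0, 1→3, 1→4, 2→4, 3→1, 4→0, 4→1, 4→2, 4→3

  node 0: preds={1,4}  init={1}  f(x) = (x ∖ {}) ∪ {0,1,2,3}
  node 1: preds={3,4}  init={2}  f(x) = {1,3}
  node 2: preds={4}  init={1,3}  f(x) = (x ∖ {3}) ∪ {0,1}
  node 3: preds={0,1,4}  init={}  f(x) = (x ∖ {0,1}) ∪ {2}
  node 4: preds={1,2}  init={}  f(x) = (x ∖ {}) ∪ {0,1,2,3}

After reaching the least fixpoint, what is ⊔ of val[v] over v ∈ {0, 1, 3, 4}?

Trace (10 dequeues):
  [1] u=0 | in {2} | out {0,1,2,3} | prev {1} | push {}
  [2] u=1 | in {} | out {1,2,3} | prev {2} | push {0}
  [3] u=2 | in {} | out {0,1,3} | prev {1,3} | push {}
  [4] u=3 | in {0,1,2,3} | out {2,3} | prev {} | push {1}
  [5] u=4 | in {0,1,2,3} | out {0,1,2,3} | prev {} | push {2,3}
  [6] u=0 | in {0,1,2,3} | out {0,1,2,3} | ==
  [7] u=1 | in {0,1,2,3} | out {1,2,3} | ==
  [8] u=2 | in {0,1,2,3} | out {0,1,2,3} | prev {0,1,3} | push {4}
  [9] u=3 | in {0,1,2,3} | out {2,3} | ==
  [10] u=4 | in {0,1,2,3} | out {0,1,2,3} | ==

Converged values:
  [0] {0,1,2,3}
  [1] {1,2,3}
  [2] {0,1,2,3}
  [3] {2,3}
  [4] {0,1,2,3}

{0,1,2,3}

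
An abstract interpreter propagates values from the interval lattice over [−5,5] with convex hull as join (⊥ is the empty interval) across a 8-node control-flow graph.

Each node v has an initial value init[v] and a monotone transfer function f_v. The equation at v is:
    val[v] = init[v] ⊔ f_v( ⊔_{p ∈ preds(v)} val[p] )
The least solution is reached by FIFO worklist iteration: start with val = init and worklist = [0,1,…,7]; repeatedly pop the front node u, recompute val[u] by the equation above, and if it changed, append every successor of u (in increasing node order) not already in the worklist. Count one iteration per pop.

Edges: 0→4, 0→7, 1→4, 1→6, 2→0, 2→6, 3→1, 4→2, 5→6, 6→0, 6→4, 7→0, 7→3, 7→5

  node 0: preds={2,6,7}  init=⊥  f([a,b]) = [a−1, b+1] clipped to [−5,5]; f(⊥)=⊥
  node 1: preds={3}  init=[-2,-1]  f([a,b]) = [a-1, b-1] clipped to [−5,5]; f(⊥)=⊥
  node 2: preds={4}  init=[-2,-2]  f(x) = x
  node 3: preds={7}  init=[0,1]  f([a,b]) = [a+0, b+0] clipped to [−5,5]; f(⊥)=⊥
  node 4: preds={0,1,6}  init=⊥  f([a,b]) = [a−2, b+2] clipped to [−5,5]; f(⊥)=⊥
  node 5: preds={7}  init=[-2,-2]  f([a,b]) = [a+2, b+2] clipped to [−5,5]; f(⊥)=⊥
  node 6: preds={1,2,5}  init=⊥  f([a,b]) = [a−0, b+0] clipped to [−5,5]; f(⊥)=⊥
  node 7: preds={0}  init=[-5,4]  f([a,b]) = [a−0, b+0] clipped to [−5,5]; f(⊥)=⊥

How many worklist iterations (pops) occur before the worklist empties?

19

Trace (19 dequeues):
  [1] u=0 | in [-5,4] | out [-5,5] | prev ⊥ | push {}
  [2] u=1 | in [0,1] | out [-2,0] | prev [-2,-1] | push {}
  [3] u=2 | in ⊥ | out [-2,-2] | ==
  [4] u=3 | in [-5,4] | out [-5,4] | prev [0,1] | push {1}
  [5] u=4 | in [-5,5] | out [-5,5] | prev ⊥ | push {2}
  [6] u=5 | in [-5,4] | out [-3,5] | prev [-2,-2] | push {}
  [7] u=6 | in [-3,5] | out [-3,5] | prev ⊥ | push {0,4}
  [8] u=7 | in [-5,5] | out [-5,5] | prev [-5,4] | push {3,5}
  [9] u=1 | in [-5,4] | out [-5,3] | prev [-2,0] | push {6}
  [10] u=2 | in [-5,5] | out [-5,5] | prev [-2,-2] | push {}
  [11] u=0 | in [-5,5] | out [-5,5] | ==
  [12] u=4 | in [-5,5] | out [-5,5] | ==
  [13] u=3 | in [-5,5] | out [-5,5] | prev [-5,4] | push {1}
  [14] u=5 | in [-5,5] | out [-3,5] | ==
  [15] u=6 | in [-5,5] | out [-5,5] | prev [-3,5] | push {0,4}
  [16] u=1 | in [-5,5] | out [-5,4] | prev [-5,3] | push {6}
  [17] u=0 | in [-5,5] | out [-5,5] | ==
  [18] u=4 | in [-5,5] | out [-5,5] | ==
  [19] u=6 | in [-5,5] | out [-5,5] | ==

Converged values:
  [0] [-5,5]
  [1] [-5,4]
  [2] [-5,5]
  [3] [-5,5]
  [4] [-5,5]
  [5] [-3,5]
  [6] [-5,5]
  [7] [-5,5]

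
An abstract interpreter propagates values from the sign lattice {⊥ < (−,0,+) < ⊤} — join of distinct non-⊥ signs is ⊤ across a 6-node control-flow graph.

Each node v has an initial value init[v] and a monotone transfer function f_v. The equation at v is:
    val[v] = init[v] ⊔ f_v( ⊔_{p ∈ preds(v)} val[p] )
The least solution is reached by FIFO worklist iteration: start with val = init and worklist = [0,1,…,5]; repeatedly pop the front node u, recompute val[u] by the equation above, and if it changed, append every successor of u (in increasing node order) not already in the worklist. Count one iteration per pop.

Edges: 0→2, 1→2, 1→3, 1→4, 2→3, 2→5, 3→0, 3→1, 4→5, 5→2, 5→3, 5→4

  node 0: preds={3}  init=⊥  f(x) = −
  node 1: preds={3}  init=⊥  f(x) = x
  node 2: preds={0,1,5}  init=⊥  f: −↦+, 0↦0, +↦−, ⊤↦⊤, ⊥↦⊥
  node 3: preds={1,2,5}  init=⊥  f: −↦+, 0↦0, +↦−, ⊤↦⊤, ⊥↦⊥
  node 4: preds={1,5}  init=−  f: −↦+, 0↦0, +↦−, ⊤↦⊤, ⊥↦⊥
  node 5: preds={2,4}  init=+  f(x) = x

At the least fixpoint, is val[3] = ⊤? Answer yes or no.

yes

Worklist (12 pops):
  #1 pop 0: in=⊥ → − (was ⊥); enqueue []
  #2 pop 1: in=⊥ → ⊥ (no change)
  #3 pop 2: in=⊤ → ⊤ (was ⊥); enqueue []
  #4 pop 3: in=⊤ → ⊤ (was ⊥); enqueue [0,1]
  #5 pop 4: in=+ → − (no change)
  #6 pop 5: in=⊤ → ⊤ (was +); enqueue [2,3,4]
  #7 pop 0: in=⊤ → − (no change)
  #8 pop 1: in=⊤ → ⊤ (was ⊥); enqueue []
  #9 pop 2: in=⊤ → ⊤ (no change)
  #10 pop 3: in=⊤ → ⊤ (no change)
  #11 pop 4: in=⊤ → ⊤ (was −); enqueue [5]
  #12 pop 5: in=⊤ → ⊤ (no change)

Fixpoint:
  val[0] = −
  val[1] = ⊤
  val[2] = ⊤
  val[3] = ⊤
  val[4] = ⊤
  val[5] = ⊤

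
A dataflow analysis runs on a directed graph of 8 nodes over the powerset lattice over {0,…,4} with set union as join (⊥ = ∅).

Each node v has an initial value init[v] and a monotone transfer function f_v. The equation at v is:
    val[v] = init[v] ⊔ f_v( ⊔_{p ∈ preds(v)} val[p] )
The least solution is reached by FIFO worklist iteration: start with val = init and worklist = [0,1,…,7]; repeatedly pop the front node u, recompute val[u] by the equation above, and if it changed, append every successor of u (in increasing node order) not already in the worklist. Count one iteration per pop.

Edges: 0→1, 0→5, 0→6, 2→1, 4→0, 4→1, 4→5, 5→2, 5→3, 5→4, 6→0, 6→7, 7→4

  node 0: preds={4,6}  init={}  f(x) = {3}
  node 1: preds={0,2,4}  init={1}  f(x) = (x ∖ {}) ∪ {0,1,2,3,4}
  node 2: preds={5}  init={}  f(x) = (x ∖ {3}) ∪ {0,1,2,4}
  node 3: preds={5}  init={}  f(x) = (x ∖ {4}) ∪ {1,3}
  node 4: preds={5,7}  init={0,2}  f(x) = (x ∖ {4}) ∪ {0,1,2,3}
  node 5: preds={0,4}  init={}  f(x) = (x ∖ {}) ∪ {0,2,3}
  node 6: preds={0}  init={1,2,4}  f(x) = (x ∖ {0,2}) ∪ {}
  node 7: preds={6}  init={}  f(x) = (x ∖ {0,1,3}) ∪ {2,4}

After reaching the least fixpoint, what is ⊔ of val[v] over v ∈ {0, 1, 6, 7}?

{0,1,2,3,4}

Trace (13 dequeues):
  [1] u=0 | in {0,1,2,4} | out {3} | prev {} | push {}
  [2] u=1 | in {0,2,3} | out {0,1,2,3,4} | prev {1} | push {}
  [3] u=2 | in {} | out {0,1,2,4} | prev {} | push {1}
  [4] u=3 | in {} | out {1,3} | prev {} | push {}
  [5] u=4 | in {} | out {0,1,2,3} | prev {0,2} | push {0}
  [6] u=5 | in {0,1,2,3} | out {0,1,2,3} | prev {} | push {2,3,4}
  [7] u=6 | in {3} | out {1,2,3,4} | prev {1,2,4} | push {}
  [8] u=7 | in {1,2,3,4} | out {2,4} | prev {} | push {}
  [9] u=1 | in {0,1,2,3,4} | out {0,1,2,3,4} | ==
  [10] u=0 | in {0,1,2,3,4} | out {3} | ==
  [11] u=2 | in {0,1,2,3} | out {0,1,2,4} | ==
  [12] u=3 | in {0,1,2,3} | out {0,1,2,3} | prev {1,3} | push {}
  [13] u=4 | in {0,1,2,3,4} | out {0,1,2,3} | ==

Converged values:
  [0] {3}
  [1] {0,1,2,3,4}
  [2] {0,1,2,4}
  [3] {0,1,2,3}
  [4] {0,1,2,3}
  [5] {0,1,2,3}
  [6] {1,2,3,4}
  [7] {2,4}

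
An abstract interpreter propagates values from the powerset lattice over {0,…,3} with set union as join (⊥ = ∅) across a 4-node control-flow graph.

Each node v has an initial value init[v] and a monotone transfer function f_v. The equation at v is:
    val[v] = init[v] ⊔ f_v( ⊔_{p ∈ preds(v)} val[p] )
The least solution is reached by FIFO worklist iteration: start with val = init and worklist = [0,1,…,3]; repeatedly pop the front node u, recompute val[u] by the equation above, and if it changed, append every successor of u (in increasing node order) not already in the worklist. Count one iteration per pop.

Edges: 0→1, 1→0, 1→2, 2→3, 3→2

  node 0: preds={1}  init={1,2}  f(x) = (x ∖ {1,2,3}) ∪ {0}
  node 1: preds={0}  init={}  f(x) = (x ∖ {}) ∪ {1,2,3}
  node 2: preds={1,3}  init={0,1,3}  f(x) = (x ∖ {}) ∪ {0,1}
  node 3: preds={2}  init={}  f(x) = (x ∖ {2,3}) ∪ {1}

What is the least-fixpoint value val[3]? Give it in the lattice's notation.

Worklist (6 pops):
  #1 pop 0: in={} → {0,1,2} (was {1,2}); enqueue []
  #2 pop 1: in={0,1,2} → {0,1,2,3} (was {}); enqueue [0]
  #3 pop 2: in={0,1,2,3} → {0,1,2,3} (was {0,1,3}); enqueue []
  #4 pop 3: in={0,1,2,3} → {0,1} (was {}); enqueue [2]
  #5 pop 0: in={0,1,2,3} → {0,1,2} (no change)
  #6 pop 2: in={0,1,2,3} → {0,1,2,3} (no change)

Fixpoint:
  val[0] = {0,1,2}
  val[1] = {0,1,2,3}
  val[2] = {0,1,2,3}
  val[3] = {0,1}

{0,1}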